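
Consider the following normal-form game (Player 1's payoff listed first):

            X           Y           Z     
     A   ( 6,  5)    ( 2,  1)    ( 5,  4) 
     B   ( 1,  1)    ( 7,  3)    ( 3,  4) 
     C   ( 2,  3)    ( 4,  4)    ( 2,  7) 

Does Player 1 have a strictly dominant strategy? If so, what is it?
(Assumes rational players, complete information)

No strictly dominant strategy exists for Player 1

Work:
A strategy strictly dominates another if it gives a strictly higher payoff against every opponent action. Compare each pair of P1's strategies column-by-column:
  A vs B: [6 vs 1, 2 vs 7, 5 vs 3] → A does not strictly dominate B (column Y: 2 ≤ 7)
  A vs C: [6 vs 2, 2 vs 4, 5 vs 2] → A does not strictly dominate C (column Y: 2 ≤ 4)
  B vs A: [1 vs 6, 7 vs 2, 3 vs 5] → B does not strictly dominate A (column X: 1 ≤ 6)
  B vs C: [1 vs 2, 7 vs 4, 3 vs 2] → B does not strictly dominate C (column X: 1 ≤ 2)
  C vs A: [2 vs 6, 4 vs 2, 2 vs 5] → C does not strictly dominate A (column X: 2 ≤ 6)
  C vs B: [2 vs 1, 4 vs 7, 2 vs 3] → C does not strictly dominate B (column Y: 4 ≤ 7)
No single strategy strictly dominates all others → no strictly dominant strategy.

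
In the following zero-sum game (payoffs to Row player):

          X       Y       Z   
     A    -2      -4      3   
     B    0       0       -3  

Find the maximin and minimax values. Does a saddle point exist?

Maximin = -3, Minimax = 0, Saddle: False

Work:
Row minimums: [-4, -3] → maximin = -3
Column maximums: [0, 0, 3] → minimax = 0
No saddle point (maximin ≠ minimax). Mixed strategy needed.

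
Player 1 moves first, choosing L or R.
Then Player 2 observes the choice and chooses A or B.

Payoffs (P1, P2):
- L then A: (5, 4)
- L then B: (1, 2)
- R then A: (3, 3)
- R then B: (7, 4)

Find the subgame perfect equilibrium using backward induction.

P1 plays R, P2 plays A after L and B after R; Payoff (7, 4)

Work:
Backward induction:
After L: P2 chooses A → P1 gets 5
After R: P2 chooses B → P1 gets 7
P1 chooses R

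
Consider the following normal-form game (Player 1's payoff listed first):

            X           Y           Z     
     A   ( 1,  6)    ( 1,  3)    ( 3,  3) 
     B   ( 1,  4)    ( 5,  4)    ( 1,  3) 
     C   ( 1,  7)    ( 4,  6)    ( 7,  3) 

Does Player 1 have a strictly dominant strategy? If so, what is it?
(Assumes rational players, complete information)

No strictly dominant strategy exists for Player 1

Work:
A strategy strictly dominates another if it gives a strictly higher payoff against every opponent action. Compare each pair of P1's strategies column-by-column:
  A vs B: [1 vs 1, 1 vs 5, 3 vs 1] → A does not strictly dominate B (column X: 1 ≤ 1)
  A vs C: [1 vs 1, 1 vs 4, 3 vs 7] → A does not strictly dominate C (column X: 1 ≤ 1)
  B vs A: [1 vs 1, 5 vs 1, 1 vs 3] → B does not strictly dominate A (column X: 1 ≤ 1)
  B vs C: [1 vs 1, 5 vs 4, 1 vs 7] → B does not strictly dominate C (column X: 1 ≤ 1)
  C vs A: [1 vs 1, 4 vs 1, 7 vs 3] → C does not strictly dominate A (column X: 1 ≤ 1)
  C vs B: [1 vs 1, 4 vs 5, 7 vs 1] → C does not strictly dominate B (column X: 1 ≤ 1)
No single strategy strictly dominates all others → no strictly dominant strategy.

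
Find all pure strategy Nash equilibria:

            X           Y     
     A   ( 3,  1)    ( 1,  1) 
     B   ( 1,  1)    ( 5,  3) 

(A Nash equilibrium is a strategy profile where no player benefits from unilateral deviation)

Nash equilibrium: (A, X), (B, Y)

Work:
Best responses:
  P1 vs X: payoffs [3, 1] → best response A (payoff 3)
  P1 vs Y: payoffs [1, 5] → best response B (payoff 5)
  P2 vs A: payoffs [1, 1] → best response X/Y (payoff 1)
  P2 vs B: payoffs [1, 3] → best response Y (payoff 3)
Mutual best responses: (A,X), (B,Y) → Nash equilibria.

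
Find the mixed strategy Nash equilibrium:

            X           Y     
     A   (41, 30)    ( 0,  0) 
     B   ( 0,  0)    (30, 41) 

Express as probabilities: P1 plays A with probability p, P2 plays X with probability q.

p = 0.5775, q = 0.4225

Work:
Find probabilities that make opponent indifferent:
P2 chooses q to make P1 indifferent between A and B
P1 chooses p to make P2 indifferent between X and Y
Mixed NE: P1 plays (A: 0.5775, B: 0.4225), P2 plays (X: 0.4225, Y: 0.5775)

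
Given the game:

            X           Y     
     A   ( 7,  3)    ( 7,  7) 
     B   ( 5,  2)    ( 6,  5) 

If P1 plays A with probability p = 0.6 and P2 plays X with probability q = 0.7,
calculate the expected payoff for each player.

E[P1] = 6.32, E[P2] = 3.68

Work:
E[P1] = p·q·π₁(A,X) + p·(1-q)·π₁(A,Y) + (1-p)·q·π₁(B,X) + (1-p)·(1-q)·π₁(B,Y)
= 0.6·0.7·7 + 0.6·0.3·7 + 0.4·0.7·5 + 0.4·0.3·6
= 6.32

E[P2] = 3.68 (similar calculation)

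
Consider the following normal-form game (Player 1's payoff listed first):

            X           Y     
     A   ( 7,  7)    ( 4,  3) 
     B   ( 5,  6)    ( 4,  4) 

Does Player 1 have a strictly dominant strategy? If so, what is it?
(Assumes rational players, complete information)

No strictly dominant strategy exists for Player 1

Work:
A strategy strictly dominates another if it gives a strictly higher payoff against every opponent action. Compare each pair of P1's strategies column-by-column:
  A vs B: [7 vs 5, 4 vs 4] → A does not strictly dominate B (column Y: 4 ≤ 4)
  B vs A: [5 vs 7, 4 vs 4] → B does not strictly dominate A (column X: 5 ≤ 7)
No single strategy strictly dominates all others → no strictly dominant strategy.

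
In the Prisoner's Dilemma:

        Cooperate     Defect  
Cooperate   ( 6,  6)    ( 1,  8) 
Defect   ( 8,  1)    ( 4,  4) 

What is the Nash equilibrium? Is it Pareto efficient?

(Defect, Defect) is NE; not Pareto efficient

Work:
Defect dominates Cooperate for both players:
If P2 cooperates: Defect (8) > Cooperate (6)
If P2 defects: Defect (4) > Cooperate (1)
NE: (Defect, Defect) with payoff (4, 4)
But (Cooperate, Cooperate) = (6, 6) Pareto dominates (4, 4)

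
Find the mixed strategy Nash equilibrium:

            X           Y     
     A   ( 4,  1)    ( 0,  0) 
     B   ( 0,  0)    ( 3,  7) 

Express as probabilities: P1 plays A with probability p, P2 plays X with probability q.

p = 0.875, q = 0.4286

Work:
Find probabilities that make opponent indifferent:
P2 chooses q to make P1 indifferent between A and B
P1 chooses p to make P2 indifferent between X and Y
Mixed NE: P1 plays (A: 0.875, B: 0.125), P2 plays (X: 0.4286, Y: 0.5714)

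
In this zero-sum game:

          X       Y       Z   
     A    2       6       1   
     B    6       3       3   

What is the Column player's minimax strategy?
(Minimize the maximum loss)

Column should play Z, value = 3

Work:
Column player minimizes Row's maximum payoff:
Column X: max payoff to Row = 6
Column Y: max payoff to Row = 6
Column Z: max payoff to Row = 3
Minimum is 3, achieved by column Z.
Minimax strategy: Z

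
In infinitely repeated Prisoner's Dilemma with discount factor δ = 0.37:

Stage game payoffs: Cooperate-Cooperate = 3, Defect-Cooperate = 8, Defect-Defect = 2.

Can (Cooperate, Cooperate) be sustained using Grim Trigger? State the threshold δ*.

δ* = 0.8333; since δ = 0.37 < 0.8333, cooperation cannot be sustained

Work:
For Grim Trigger:
Cooperate forever: 3/(1-δ)
Defect then punished: 8 + 2·δ/(1-δ)
Need: 3/(1-δ) ≥ 8 + 2·δ/(1-δ)
Solving: δ ≥ (T-R)/(T-P) = (8-3)/(8-2) = 0.8333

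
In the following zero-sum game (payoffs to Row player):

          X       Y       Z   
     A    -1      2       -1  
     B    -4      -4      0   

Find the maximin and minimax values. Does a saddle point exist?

Maximin = -1, Minimax = -1, Saddle: True

Work:
Row minimums: [-1, -4] → maximin = -1
Column maximums: [-1, 2, 0] → minimax = -1
Saddle point exists! Game value = -1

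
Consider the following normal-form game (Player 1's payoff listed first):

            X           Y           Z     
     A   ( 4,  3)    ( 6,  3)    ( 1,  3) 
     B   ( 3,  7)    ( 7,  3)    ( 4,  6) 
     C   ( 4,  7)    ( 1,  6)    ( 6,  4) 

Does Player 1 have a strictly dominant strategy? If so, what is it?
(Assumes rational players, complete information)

No strictly dominant strategy exists for Player 1

Work:
A strategy strictly dominates another if it gives a strictly higher payoff against every opponent action. Compare each pair of P1's strategies column-by-column:
  A vs B: [4 vs 3, 6 vs 7, 1 vs 4] → A does not strictly dominate B (column Y: 6 ≤ 7)
  A vs C: [4 vs 4, 6 vs 1, 1 vs 6] → A does not strictly dominate C (column X: 4 ≤ 4)
  B vs A: [3 vs 4, 7 vs 6, 4 vs 1] → B does not strictly dominate A (column X: 3 ≤ 4)
  B vs C: [3 vs 4, 7 vs 1, 4 vs 6] → B does not strictly dominate C (column X: 3 ≤ 4)
  C vs A: [4 vs 4, 1 vs 6, 6 vs 1] → C does not strictly dominate A (column X: 4 ≤ 4)
  C vs B: [4 vs 3, 1 vs 7, 6 vs 4] → C does not strictly dominate B (column Y: 1 ≤ 7)
No single strategy strictly dominates all others → no strictly dominant strategy.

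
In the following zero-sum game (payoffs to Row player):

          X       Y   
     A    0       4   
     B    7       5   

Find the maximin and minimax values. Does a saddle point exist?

Maximin = 5, Minimax = 5, Saddle: True

Work:
Row minimums: [0, 5] → maximin = 5
Column maximums: [7, 5] → minimax = 5
Saddle point exists! Game value = 5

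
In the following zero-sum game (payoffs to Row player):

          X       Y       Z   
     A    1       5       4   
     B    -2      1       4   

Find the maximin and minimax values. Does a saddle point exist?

Maximin = 1, Minimax = 1, Saddle: True

Work:
Row minimums: [1, -2] → maximin = 1
Column maximums: [1, 5, 4] → minimax = 1
Saddle point exists! Game value = 1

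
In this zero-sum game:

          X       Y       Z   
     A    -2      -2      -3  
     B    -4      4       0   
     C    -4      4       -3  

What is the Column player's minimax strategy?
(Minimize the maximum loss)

Column should play X, value = -2

Work:
Column player minimizes Row's maximum payoff:
Column X: max payoff to Row = -2
Column Y: max payoff to Row = 4
Column Z: max payoff to Row = 0
Minimum is -2, achieved by column X.
Minimax strategy: X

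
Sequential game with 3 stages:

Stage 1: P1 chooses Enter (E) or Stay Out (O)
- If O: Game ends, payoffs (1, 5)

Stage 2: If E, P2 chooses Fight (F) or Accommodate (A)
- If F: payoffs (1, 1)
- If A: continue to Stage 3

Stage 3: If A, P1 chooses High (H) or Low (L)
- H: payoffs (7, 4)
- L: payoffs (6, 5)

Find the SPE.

SPE: (E, A, H); Outcome (7, 4)

Work:
Stage 3: P1 chooses H (7 vs 6)
Stage 2: P2: F->1, A->4 (anticipating H). Choose A
Stage 1: P1: O->1, E->7 (anticipating A, H). Choose E
SPE path: E -> A -> H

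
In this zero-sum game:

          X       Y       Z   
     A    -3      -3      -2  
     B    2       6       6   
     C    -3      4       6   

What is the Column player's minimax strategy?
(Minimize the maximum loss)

Column should play X, value = 2

Work:
Column player minimizes Row's maximum payoff:
Column X: max payoff to Row = 2
Column Y: max payoff to Row = 6
Column Z: max payoff to Row = 6
Minimum is 2, achieved by column X.
Minimax strategy: X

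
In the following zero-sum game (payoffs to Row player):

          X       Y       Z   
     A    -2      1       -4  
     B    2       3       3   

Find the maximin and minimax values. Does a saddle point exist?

Maximin = 2, Minimax = 2, Saddle: True

Work:
Row minimums: [-4, 2] → maximin = 2
Column maximums: [2, 3, 3] → minimax = 2
Saddle point exists! Game value = 2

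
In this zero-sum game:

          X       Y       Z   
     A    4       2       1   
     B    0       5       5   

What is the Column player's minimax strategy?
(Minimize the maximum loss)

Column should play X, value = 4

Work:
Column player minimizes Row's maximum payoff:
Column X: max payoff to Row = 4
Column Y: max payoff to Row = 5
Column Z: max payoff to Row = 5
Minimum is 4, achieved by column X.
Minimax strategy: X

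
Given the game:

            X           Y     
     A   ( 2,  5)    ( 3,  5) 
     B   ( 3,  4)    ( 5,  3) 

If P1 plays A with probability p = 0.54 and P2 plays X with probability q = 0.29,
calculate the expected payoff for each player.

E[P1] = 3.4966, E[P2] = 4.2134

Work:
E[P1] = p·q·π₁(A,X) + p·(1-q)·π₁(A,Y) + (1-p)·q·π₁(B,X) + (1-p)·(1-q)·π₁(B,Y)
= 0.54·0.29·2 + 0.54·0.71·3 + 0.46·0.29·3 + 0.46·0.71·5
= 3.4966

E[P2] = 4.2134 (similar calculation)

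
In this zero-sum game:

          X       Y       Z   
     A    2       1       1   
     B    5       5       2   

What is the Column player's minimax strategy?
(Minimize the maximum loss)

Column should play Z, value = 2

Work:
Column player minimizes Row's maximum payoff:
Column X: max payoff to Row = 5
Column Y: max payoff to Row = 5
Column Z: max payoff to Row = 2
Minimum is 2, achieved by column Z.
Minimax strategy: Z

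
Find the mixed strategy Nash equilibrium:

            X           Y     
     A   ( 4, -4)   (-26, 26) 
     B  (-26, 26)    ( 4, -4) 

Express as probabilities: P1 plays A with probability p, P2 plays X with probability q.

p = 0.5, q = 0.5

Work:
Find probabilities that make opponent indifferent:
P2 chooses q to make P1 indifferent between A and B
P1 chooses p to make P2 indifferent between X and Y
Mixed NE: P1 plays (A: 0.5, B: 0.5), P2 plays (X: 0.5, Y: 0.5)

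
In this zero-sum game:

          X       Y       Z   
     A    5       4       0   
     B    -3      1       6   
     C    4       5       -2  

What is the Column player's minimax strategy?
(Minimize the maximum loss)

Column should play X or Y (all achieve the minimum), value = 5

Work:
Column player minimizes Row's maximum payoff:
Column X: max payoff to Row = 5
Column Y: max payoff to Row = 5
Column Z: max payoff to Row = 6
Minimum is 5, achieved by columns X, Y (tied).
Each of X or Y is a minimax strategy.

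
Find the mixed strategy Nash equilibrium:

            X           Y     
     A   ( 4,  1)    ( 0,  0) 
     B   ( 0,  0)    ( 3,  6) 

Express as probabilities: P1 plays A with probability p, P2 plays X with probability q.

p = 0.8571, q = 0.4286

Work:
Find probabilities that make opponent indifferent:
P2 chooses q to make P1 indifferent between A and B
P1 chooses p to make P2 indifferent between X and Y
Mixed NE: P1 plays (A: 0.8571, B: 0.1429), P2 plays (X: 0.4286, Y: 0.5714)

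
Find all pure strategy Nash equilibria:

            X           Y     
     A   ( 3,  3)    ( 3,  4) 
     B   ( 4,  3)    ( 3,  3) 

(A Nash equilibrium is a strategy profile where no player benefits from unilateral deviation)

Nash equilibrium: (A, Y), (B, X), (B, Y)

Work:
Best responses:
  P1 vs X: payoffs [3, 4] → best response B (payoff 4)
  P1 vs Y: payoffs [3, 3] → best response A/B (payoff 3)
  P2 vs A: payoffs [3, 4] → best response Y (payoff 4)
  P2 vs B: payoffs [3, 3] → best response X/Y (payoff 3)
Mutual best responses: (A,Y), (B,X), (B,Y) → Nash equilibria.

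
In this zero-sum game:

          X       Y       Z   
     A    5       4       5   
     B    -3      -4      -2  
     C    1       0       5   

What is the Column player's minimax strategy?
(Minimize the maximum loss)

Column should play Y, value = 4

Work:
Column player minimizes Row's maximum payoff:
Column X: max payoff to Row = 5
Column Y: max payoff to Row = 4
Column Z: max payoff to Row = 5
Minimum is 4, achieved by column Y.
Minimax strategy: Y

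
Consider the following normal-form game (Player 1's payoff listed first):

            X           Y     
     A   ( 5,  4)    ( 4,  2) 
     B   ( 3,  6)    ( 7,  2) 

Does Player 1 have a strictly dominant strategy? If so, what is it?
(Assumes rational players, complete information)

No strictly dominant strategy exists for Player 1

Work:
A strategy strictly dominates another if it gives a strictly higher payoff against every opponent action. Compare each pair of P1's strategies column-by-column:
  A vs B: [5 vs 3, 4 vs 7] → A does not strictly dominate B (column Y: 4 ≤ 7)
  B vs A: [3 vs 5, 7 vs 4] → B does not strictly dominate A (column X: 3 ≤ 5)
No single strategy strictly dominates all others → no strictly dominant strategy.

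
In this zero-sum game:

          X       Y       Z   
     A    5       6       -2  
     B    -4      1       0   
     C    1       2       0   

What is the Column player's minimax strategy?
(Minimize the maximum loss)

Column should play Z, value = 0

Work:
Column player minimizes Row's maximum payoff:
Column X: max payoff to Row = 5
Column Y: max payoff to Row = 6
Column Z: max payoff to Row = 0
Minimum is 0, achieved by column Z.
Minimax strategy: Z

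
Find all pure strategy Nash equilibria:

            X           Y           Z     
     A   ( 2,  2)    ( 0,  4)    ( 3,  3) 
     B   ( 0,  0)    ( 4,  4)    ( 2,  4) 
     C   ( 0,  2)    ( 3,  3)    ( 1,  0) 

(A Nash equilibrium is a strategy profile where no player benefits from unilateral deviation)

Nash equilibrium: (B, Y)

Work:
Best responses:
  P1 vs X: payoffs [2, 0, 0] → best response A (payoff 2)
  P1 vs Y: payoffs [0, 4, 3] → best response B (payoff 4)
  P1 vs Z: payoffs [3, 2, 1] → best response A (payoff 3)
  P2 vs A: payoffs [2, 4, 3] → best response Y (payoff 4)
  P2 vs B: payoffs [0, 4, 4] → best response Y/Z (payoff 4)
  P2 vs C: payoffs [2, 3, 0] → best response Y (payoff 3)
Mutual best responses: (B,Y) → Nash equilibria.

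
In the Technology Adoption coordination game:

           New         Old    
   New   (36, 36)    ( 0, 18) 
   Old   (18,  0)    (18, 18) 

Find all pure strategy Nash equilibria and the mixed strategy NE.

Pure NE: (New, New) and (Old, Old); Mixed NE: p = 0.5, q = 0.5

Work:
Check pure NE:
(New, New): (36, 36) - no unilateral deviation beneficial
(Old, Old): (18, 18) - no unilateral deviation beneficial
Mixed NE: P1 plays New with p = 0.5, P2 plays New with q = 0.5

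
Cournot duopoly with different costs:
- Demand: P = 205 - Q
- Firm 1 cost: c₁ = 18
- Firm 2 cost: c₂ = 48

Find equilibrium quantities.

q₁* = 72.33, q₂* = 42.33

Work:
Reaction: q₁ = (205 - 18 - q₂)/2
Reaction: q₂ = (205 - 48 - q₁)/2
Solve simultaneously:
q₁* = (205 - 2×18 + 48)/3 = 72.33
q₂* = (205 - 2×48 + 18)/3 = 42.33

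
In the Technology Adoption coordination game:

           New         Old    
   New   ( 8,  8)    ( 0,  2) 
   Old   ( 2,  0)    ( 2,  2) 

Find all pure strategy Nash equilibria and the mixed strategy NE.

Pure NE: (New, New) and (Old, Old); Mixed NE: p = 0.25, q = 0.25

Work:
Check pure NE:
(New, New): (8, 8) - no unilateral deviation beneficial
(Old, Old): (2, 2) - no unilateral deviation beneficial
Mixed NE: P1 plays New with p = 0.25, P2 plays New with q = 0.25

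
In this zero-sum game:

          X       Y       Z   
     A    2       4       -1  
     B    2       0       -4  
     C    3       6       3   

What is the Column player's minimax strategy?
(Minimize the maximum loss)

Column should play X or Z (all achieve the minimum), value = 3

Work:
Column player minimizes Row's maximum payoff:
Column X: max payoff to Row = 3
Column Y: max payoff to Row = 6
Column Z: max payoff to Row = 3
Minimum is 3, achieved by columns X, Z (tied).
Each of X or Z is a minimax strategy.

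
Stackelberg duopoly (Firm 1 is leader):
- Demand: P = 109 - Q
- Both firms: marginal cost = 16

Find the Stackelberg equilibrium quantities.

q₁* (leader) = 46.5, q₂* (follower) = 23.25

Work:
Follower's reaction: q₂ = (a - c - q₁)/2
Leader substitutes: π₁ = q₁·(a - q₁ - (a-c-q₁)/2 - c)
FOC: q₁* = (109 - 16)/2 = 46.50
Then: q₂* = (109 - 16 - 46.5)/2 = 23.25
Leader has first-mover advantage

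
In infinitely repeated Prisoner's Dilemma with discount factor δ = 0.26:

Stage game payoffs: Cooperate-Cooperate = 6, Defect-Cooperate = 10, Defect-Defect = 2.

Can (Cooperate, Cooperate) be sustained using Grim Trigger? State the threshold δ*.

δ* = 0.5; since δ = 0.26 < 0.5, cooperation cannot be sustained

Work:
For Grim Trigger:
Cooperate forever: 6/(1-δ)
Defect then punished: 10 + 2·δ/(1-δ)
Need: 6/(1-δ) ≥ 10 + 2·δ/(1-δ)
Solving: δ ≥ (T-R)/(T-P) = (10-6)/(10-2) = 0.5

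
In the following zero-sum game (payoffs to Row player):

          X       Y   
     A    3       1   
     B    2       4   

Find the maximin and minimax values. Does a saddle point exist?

Maximin = 2, Minimax = 3, Saddle: False

Work:
Row minimums: [1, 2] → maximin = 2
Column maximums: [3, 4] → minimax = 3
No saddle point (maximin ≠ minimax). Mixed strategy needed.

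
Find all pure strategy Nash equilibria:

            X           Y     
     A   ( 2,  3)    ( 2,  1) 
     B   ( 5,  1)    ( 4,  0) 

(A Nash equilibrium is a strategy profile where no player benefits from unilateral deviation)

Nash equilibrium: (B, X)

Work:
Best responses:
  P1 vs X: payoffs [2, 5] → best response B (payoff 5)
  P1 vs Y: payoffs [2, 4] → best response B (payoff 4)
  P2 vs A: payoffs [3, 1] → best response X (payoff 3)
  P2 vs B: payoffs [1, 0] → best response X (payoff 1)
Mutual best responses: (B,X) → Nash equilibria.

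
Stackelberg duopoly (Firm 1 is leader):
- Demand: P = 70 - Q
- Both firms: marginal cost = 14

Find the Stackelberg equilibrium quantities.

q₁* (leader) = 28.0, q₂* (follower) = 14.0

Work:
Follower's reaction: q₂ = (a - c - q₁)/2
Leader substitutes: π₁ = q₁·(a - q₁ - (a-c-q₁)/2 - c)
FOC: q₁* = (70 - 14)/2 = 28.00
Then: q₂* = (70 - 14 - 28.0)/2 = 14.00
Leader has first-mover advantage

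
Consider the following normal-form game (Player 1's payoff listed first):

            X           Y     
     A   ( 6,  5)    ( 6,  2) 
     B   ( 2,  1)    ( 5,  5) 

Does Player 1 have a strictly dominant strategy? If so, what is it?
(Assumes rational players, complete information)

Yes, Player 1's strictly dominant strategy is A

Work:
A strategy strictly dominates another if it gives a strictly higher payoff against every opponent action. Compare each pair of P1's strategies column-by-column:
  A vs B: [6 vs 2, 6 vs 5] → A strictly dominates B
  B vs A: [2 vs 6, 5 vs 6] → B does not strictly dominate A (column X: 2 ≤ 6)
A strictly dominates every other strategy → strictly dominant.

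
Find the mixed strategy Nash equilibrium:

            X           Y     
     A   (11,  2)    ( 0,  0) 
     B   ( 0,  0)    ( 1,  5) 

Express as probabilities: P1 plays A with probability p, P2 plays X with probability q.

p = 0.7143, q = 0.0833

Work:
Find probabilities that make opponent indifferent:
P2 chooses q to make P1 indifferent between A and B
P1 chooses p to make P2 indifferent between X and Y
Mixed NE: P1 plays (A: 0.7143, B: 0.2857), P2 plays (X: 0.0833, Y: 0.9167)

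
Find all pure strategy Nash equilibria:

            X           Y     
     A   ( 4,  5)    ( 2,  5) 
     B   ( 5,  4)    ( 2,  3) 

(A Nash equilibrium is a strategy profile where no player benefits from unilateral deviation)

Nash equilibrium: (A, Y), (B, X)

Work:
Best responses:
  P1 vs X: payoffs [4, 5] → best response B (payoff 5)
  P1 vs Y: payoffs [2, 2] → best response A/B (payoff 2)
  P2 vs A: payoffs [5, 5] → best response X/Y (payoff 5)
  P2 vs B: payoffs [4, 3] → best response X (payoff 4)
Mutual best responses: (A,Y), (B,X) → Nash equilibria.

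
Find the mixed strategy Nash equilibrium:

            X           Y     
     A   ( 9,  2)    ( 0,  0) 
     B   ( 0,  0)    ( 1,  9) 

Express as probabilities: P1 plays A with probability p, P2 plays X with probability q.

p = 0.8182, q = 0.1

Work:
Find probabilities that make opponent indifferent:
P2 chooses q to make P1 indifferent between A and B
P1 chooses p to make P2 indifferent between X and Y
Mixed NE: P1 plays (A: 0.8182, B: 0.1818), P2 plays (X: 0.1, Y: 0.9)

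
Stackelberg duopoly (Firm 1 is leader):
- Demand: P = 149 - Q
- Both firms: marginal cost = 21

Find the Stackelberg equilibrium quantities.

q₁* (leader) = 64.0, q₂* (follower) = 32.0

Work:
Follower's reaction: q₂ = (a - c - q₁)/2
Leader substitutes: π₁ = q₁·(a - q₁ - (a-c-q₁)/2 - c)
FOC: q₁* = (149 - 21)/2 = 64.00
Then: q₂* = (149 - 21 - 64.0)/2 = 32.00
Leader has first-mover advantage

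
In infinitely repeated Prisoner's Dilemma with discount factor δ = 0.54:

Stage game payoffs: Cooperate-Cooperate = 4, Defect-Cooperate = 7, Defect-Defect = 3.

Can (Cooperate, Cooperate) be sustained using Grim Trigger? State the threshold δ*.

δ* = 0.75; since δ = 0.54 < 0.75, cooperation cannot be sustained

Work:
For Grim Trigger:
Cooperate forever: 4/(1-δ)
Defect then punished: 7 + 3·δ/(1-δ)
Need: 4/(1-δ) ≥ 7 + 3·δ/(1-δ)
Solving: δ ≥ (T-R)/(T-P) = (7-4)/(7-3) = 0.75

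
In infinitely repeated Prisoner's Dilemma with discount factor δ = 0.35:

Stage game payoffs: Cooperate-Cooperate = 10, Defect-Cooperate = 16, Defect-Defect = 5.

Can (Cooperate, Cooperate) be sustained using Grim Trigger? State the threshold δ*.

δ* = 0.5455; since δ = 0.35 < 0.5455, cooperation cannot be sustained

Work:
For Grim Trigger:
Cooperate forever: 10/(1-δ)
Defect then punished: 16 + 5·δ/(1-δ)
Need: 10/(1-δ) ≥ 16 + 5·δ/(1-δ)
Solving: δ ≥ (T-R)/(T-P) = (16-10)/(16-5) = 0.5455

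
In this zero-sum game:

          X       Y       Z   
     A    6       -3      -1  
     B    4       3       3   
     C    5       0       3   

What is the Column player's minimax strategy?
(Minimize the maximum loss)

Column should play Y or Z (all achieve the minimum), value = 3

Work:
Column player minimizes Row's maximum payoff:
Column X: max payoff to Row = 6
Column Y: max payoff to Row = 3
Column Z: max payoff to Row = 3
Minimum is 3, achieved by columns Y, Z (tied).
Each of Y or Z is a minimax strategy.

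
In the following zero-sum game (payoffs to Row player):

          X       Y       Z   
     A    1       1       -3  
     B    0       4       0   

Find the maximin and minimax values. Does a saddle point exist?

Maximin = 0, Minimax = 0, Saddle: True

Work:
Row minimums: [-3, 0] → maximin = 0
Column maximums: [1, 4, 0] → minimax = 0
Saddle point exists! Game value = 0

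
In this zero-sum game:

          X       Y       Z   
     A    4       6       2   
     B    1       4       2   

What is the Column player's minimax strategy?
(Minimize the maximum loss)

Column should play Z, value = 2

Work:
Column player minimizes Row's maximum payoff:
Column X: max payoff to Row = 4
Column Y: max payoff to Row = 6
Column Z: max payoff to Row = 2
Minimum is 2, achieved by column Z.
Minimax strategy: Z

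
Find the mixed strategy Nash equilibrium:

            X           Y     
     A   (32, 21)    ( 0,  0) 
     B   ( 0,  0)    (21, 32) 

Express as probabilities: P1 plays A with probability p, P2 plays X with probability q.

p = 0.6038, q = 0.3962

Work:
Find probabilities that make opponent indifferent:
P2 chooses q to make P1 indifferent between A and B
P1 chooses p to make P2 indifferent between X and Y
Mixed NE: P1 plays (A: 0.6038, B: 0.3962), P2 plays (X: 0.3962, Y: 0.6038)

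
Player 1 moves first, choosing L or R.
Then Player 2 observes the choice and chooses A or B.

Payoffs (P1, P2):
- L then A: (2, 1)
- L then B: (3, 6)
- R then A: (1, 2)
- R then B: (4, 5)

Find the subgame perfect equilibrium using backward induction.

P1 plays R, P2 plays B after L and B after R; Payoff (4, 5)

Work:
Backward induction:
After L: P2 chooses B → P1 gets 3
After R: P2 chooses B → P1 gets 4
P1 chooses R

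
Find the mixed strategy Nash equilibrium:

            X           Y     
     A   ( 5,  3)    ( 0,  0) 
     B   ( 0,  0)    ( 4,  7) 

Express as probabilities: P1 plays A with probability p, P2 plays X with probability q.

p = 0.7, q = 0.4444

Work:
Find probabilities that make opponent indifferent:
P2 chooses q to make P1 indifferent between A and B
P1 chooses p to make P2 indifferent between X and Y
Mixed NE: P1 plays (A: 0.7, B: 0.3), P2 plays (X: 0.4444, Y: 0.5556)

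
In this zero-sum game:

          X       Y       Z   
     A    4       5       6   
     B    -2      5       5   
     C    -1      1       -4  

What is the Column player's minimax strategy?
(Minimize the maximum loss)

Column should play X, value = 4

Work:
Column player minimizes Row's maximum payoff:
Column X: max payoff to Row = 4
Column Y: max payoff to Row = 5
Column Z: max payoff to Row = 6
Minimum is 4, achieved by column X.
Minimax strategy: X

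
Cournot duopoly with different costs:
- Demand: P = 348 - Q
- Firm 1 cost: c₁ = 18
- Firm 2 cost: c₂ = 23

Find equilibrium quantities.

q₁* = 111.67, q₂* = 106.67

Work:
Reaction: q₁ = (348 - 18 - q₂)/2
Reaction: q₂ = (348 - 23 - q₁)/2
Solve simultaneously:
q₁* = (348 - 2×18 + 23)/3 = 111.67
q₂* = (348 - 2×23 + 18)/3 = 106.67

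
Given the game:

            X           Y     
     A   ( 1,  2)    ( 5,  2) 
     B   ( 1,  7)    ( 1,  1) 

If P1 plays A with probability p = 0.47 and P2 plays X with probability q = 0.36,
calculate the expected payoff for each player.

E[P1] = 2.2032, E[P2] = 2.6148

Work:
E[P1] = p·q·π₁(A,X) + p·(1-q)·π₁(A,Y) + (1-p)·q·π₁(B,X) + (1-p)·(1-q)·π₁(B,Y)
= 0.47·0.36·1 + 0.47·0.64·5 + 0.53·0.36·1 + 0.53·0.64·1
= 2.2032

E[P2] = 2.6148 (similar calculation)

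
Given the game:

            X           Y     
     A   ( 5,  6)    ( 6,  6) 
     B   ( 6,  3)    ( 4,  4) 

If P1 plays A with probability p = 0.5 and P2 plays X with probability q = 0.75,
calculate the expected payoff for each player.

E[P1] = 5.375, E[P2] = 4.625

Work:
E[P1] = p·q·π₁(A,X) + p·(1-q)·π₁(A,Y) + (1-p)·q·π₁(B,X) + (1-p)·(1-q)·π₁(B,Y)
= 0.5·0.75·5 + 0.5·0.25·6 + 0.5·0.75·6 + 0.5·0.25·4
= 5.375

E[P2] = 4.625 (similar calculation)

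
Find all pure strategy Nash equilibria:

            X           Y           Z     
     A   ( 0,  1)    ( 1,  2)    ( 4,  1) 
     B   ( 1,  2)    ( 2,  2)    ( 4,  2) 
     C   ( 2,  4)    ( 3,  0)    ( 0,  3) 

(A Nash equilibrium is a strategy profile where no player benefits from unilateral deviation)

Nash equilibrium: (B, Z), (C, X)

Work:
Best responses:
  P1 vs X: payoffs [0, 1, 2] → best response C (payoff 2)
  P1 vs Y: payoffs [1, 2, 3] → best response C (payoff 3)
  P1 vs Z: payoffs [4, 4, 0] → best response A/B (payoff 4)
  P2 vs A: payoffs [1, 2, 1] → best response Y (payoff 2)
  P2 vs B: payoffs [2, 2, 2] → best response X/Y/Z (payoff 2)
  P2 vs C: payoffs [4, 0, 3] → best response X (payoff 4)
Mutual best responses: (B,Z), (C,X) → Nash equilibria.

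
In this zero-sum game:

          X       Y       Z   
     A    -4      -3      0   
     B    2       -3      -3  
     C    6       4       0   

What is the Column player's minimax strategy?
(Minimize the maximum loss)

Column should play Z, value = 0

Work:
Column player minimizes Row's maximum payoff:
Column X: max payoff to Row = 6
Column Y: max payoff to Row = 4
Column Z: max payoff to Row = 0
Minimum is 0, achieved by column Z.
Minimax strategy: Z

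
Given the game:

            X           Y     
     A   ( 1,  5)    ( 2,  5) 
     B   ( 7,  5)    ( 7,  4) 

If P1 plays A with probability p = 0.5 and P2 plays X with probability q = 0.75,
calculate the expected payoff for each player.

E[P1] = 4.125, E[P2] = 4.875

Work:
E[P1] = p·q·π₁(A,X) + p·(1-q)·π₁(A,Y) + (1-p)·q·π₁(B,X) + (1-p)·(1-q)·π₁(B,Y)
= 0.5·0.75·1 + 0.5·0.25·2 + 0.5·0.75·7 + 0.5·0.25·7
= 4.125

E[P2] = 4.875 (similar calculation)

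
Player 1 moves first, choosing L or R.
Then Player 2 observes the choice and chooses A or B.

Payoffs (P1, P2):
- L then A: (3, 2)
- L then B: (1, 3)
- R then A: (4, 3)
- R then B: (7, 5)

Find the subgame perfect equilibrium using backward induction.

P1 plays R, P2 plays B after L and B after R; Payoff (7, 5)

Work:
Backward induction:
After L: P2 chooses B → P1 gets 1
After R: P2 chooses B → P1 gets 7
P1 chooses R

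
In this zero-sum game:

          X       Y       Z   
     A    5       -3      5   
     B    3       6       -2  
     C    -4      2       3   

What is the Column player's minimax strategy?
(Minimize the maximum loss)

Column should play X or Z (all achieve the minimum), value = 5

Work:
Column player minimizes Row's maximum payoff:
Column X: max payoff to Row = 5
Column Y: max payoff to Row = 6
Column Z: max payoff to Row = 5
Minimum is 5, achieved by columns X, Z (tied).
Each of X or Z is a minimax strategy.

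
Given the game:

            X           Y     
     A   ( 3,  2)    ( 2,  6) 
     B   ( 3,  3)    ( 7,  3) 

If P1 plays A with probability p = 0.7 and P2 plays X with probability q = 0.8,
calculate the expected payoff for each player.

E[P1] = 3.1, E[P2] = 2.86

Work:
E[P1] = p·q·π₁(A,X) + p·(1-q)·π₁(A,Y) + (1-p)·q·π₁(B,X) + (1-p)·(1-q)·π₁(B,Y)
= 0.7·0.8·3 + 0.7·0.2·2 + 0.3·0.8·3 + 0.3·0.2·7
= 3.1

E[P2] = 2.86 (similar calculation)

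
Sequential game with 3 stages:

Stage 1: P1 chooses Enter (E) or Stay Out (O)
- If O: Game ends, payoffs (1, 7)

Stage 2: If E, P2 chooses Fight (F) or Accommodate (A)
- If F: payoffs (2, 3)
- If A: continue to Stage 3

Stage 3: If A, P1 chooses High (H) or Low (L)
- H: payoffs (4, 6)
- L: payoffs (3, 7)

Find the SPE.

SPE: (E, A, H); Outcome (4, 6)

Work:
Stage 3: P1 chooses H (4 vs 3)
Stage 2: P2: F->3, A->6 (anticipating H). Choose A
Stage 1: P1: O->1, E->4 (anticipating A, H). Choose E
SPE path: E -> A -> H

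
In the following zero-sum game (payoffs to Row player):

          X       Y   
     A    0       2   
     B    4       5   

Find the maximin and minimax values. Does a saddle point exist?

Maximin = 4, Minimax = 4, Saddle: True

Work:
Row minimums: [0, 4] → maximin = 4
Column maximums: [4, 5] → minimax = 4
Saddle point exists! Game value = 4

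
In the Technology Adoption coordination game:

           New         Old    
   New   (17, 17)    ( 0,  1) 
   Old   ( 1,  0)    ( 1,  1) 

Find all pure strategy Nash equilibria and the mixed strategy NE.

Pure NE: (New, New) and (Old, Old); Mixed NE: p = 0.0588, q = 0.0588

Work:
Check pure NE:
(New, New): (17, 17) - no unilateral deviation beneficial
(Old, Old): (1, 1) - no unilateral deviation beneficial
Mixed NE: P1 plays New with p = 0.0588, P2 plays New with q = 0.0588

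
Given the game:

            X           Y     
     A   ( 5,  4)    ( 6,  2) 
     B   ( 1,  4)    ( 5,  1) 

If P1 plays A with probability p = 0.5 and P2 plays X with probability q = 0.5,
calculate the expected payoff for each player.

E[P1] = 4.25, E[P2] = 2.75

Work:
E[P1] = p·q·π₁(A,X) + p·(1-q)·π₁(A,Y) + (1-p)·q·π₁(B,X) + (1-p)·(1-q)·π₁(B,Y)
= 0.5·0.5·5 + 0.5·0.5·6 + 0.5·0.5·1 + 0.5·0.5·5
= 4.25

E[P2] = 2.75 (similar calculation)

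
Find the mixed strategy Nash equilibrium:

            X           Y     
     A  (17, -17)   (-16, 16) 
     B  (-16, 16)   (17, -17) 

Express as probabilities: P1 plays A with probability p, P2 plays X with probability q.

p = 0.5, q = 0.5

Work:
Find probabilities that make opponent indifferent:
P2 chooses q to make P1 indifferent between A and B
P1 chooses p to make P2 indifferent between X and Y
Mixed NE: P1 plays (A: 0.5, B: 0.5), P2 plays (X: 0.5, Y: 0.5)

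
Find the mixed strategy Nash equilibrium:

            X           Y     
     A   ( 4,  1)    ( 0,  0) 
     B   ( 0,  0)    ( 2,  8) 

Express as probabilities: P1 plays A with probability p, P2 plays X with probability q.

p = 0.8889, q = 0.3333

Work:
Find probabilities that make opponent indifferent:
P2 chooses q to make P1 indifferent between A and B
P1 chooses p to make P2 indifferent between X and Y
Mixed NE: P1 plays (A: 0.8889, B: 0.1111), P2 plays (X: 0.3333, Y: 0.6667)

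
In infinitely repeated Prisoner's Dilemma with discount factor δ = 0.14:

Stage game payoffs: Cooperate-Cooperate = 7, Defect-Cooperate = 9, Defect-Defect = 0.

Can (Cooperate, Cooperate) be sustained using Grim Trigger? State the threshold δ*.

δ* = 0.2222; since δ = 0.14 < 0.2222, cooperation cannot be sustained

Work:
For Grim Trigger:
Cooperate forever: 7/(1-δ)
Defect then punished: 9 + 0·δ/(1-δ)
Need: 7/(1-δ) ≥ 9 + 0·δ/(1-δ)
Solving: δ ≥ (T-R)/(T-P) = (9-7)/(9-0) = 0.2222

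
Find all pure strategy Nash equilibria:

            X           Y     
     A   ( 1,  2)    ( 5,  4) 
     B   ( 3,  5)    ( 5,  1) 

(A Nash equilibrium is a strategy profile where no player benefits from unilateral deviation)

Nash equilibrium: (A, Y), (B, X)

Work:
Best responses:
  P1 vs X: payoffs [1, 3] → best response B (payoff 3)
  P1 vs Y: payoffs [5, 5] → best response A/B (payoff 5)
  P2 vs A: payoffs [2, 4] → best response Y (payoff 4)
  P2 vs B: payoffs [5, 1] → best response X (payoff 5)
Mutual best responses: (A,Y), (B,X) → Nash equilibria.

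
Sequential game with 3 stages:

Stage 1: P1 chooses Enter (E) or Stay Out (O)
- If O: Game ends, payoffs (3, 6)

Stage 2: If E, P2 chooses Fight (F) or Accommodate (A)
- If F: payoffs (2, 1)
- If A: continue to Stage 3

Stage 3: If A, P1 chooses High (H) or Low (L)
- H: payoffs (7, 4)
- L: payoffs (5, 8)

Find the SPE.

SPE: (E, A, H); Outcome (7, 4)

Work:
Stage 3: P1 chooses H (7 vs 5)
Stage 2: P2: F->1, A->4 (anticipating H). Choose A
Stage 1: P1: O->3, E->7 (anticipating A, H). Choose E
SPE path: E -> A -> H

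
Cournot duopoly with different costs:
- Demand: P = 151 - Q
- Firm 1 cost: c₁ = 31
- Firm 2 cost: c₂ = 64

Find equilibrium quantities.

q₁* = 51.0, q₂* = 18.0

Work:
Reaction: q₁ = (151 - 31 - q₂)/2
Reaction: q₂ = (151 - 64 - q₁)/2
Solve simultaneously:
q₁* = (151 - 2×31 + 64)/3 = 51.0
q₂* = (151 - 2×64 + 31)/3 = 18.0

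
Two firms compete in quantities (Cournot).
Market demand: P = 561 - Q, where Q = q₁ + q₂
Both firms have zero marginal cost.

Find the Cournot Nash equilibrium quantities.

q₁* = q₂* = 187.0; P* = 187.0

Work:
Profit: π_i = P·q_i = (a - q_i - q_j)·q_i
FOC: ∂π_i/∂q_i = a - 2q_i - q_j = 0
Reaction function: q_i = (561 - q_j)/2
Symmetry: q* = 561/3 = 187.0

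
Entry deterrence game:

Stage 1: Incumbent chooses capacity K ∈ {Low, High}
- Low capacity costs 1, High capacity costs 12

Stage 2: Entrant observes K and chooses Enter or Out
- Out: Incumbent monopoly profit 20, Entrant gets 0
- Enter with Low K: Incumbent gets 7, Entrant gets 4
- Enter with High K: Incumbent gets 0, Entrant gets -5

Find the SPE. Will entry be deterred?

SPE: (High, Enter|Low, Out|High); Entry deterred. Incumbent net profit = 8

Work:
After Low K: Entrant enters (4 > 0)
After High K: Entrant stays out (-5 < 0)
Incumbent: Low → 7−1=6, High → 20−12=8
Incumbent chooses High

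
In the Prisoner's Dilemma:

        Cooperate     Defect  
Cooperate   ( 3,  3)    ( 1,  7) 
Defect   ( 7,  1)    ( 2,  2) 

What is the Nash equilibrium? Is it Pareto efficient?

(Defect, Defect) is NE; not Pareto efficient

Work:
Defect dominates Cooperate for both players:
If P2 cooperates: Defect (7) > Cooperate (3)
If P2 defects: Defect (2) > Cooperate (1)
NE: (Defect, Defect) with payoff (2, 2)
But (Cooperate, Cooperate) = (3, 3) Pareto dominates (2, 2)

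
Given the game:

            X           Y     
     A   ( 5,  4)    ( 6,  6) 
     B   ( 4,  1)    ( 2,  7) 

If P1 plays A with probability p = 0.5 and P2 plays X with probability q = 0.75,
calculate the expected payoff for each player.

E[P1] = 4.375, E[P2] = 3.5

Work:
E[P1] = p·q·π₁(A,X) + p·(1-q)·π₁(A,Y) + (1-p)·q·π₁(B,X) + (1-p)·(1-q)·π₁(B,Y)
= 0.5·0.75·5 + 0.5·0.25·6 + 0.5·0.75·4 + 0.5·0.25·2
= 4.375

E[P2] = 3.5 (similar calculation)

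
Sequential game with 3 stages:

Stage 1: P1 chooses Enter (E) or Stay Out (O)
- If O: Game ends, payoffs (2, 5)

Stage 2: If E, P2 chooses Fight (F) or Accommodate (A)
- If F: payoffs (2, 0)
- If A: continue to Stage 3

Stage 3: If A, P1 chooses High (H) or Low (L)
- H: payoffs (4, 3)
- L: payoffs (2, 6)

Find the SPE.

SPE: (E, A, H); Outcome (4, 3)

Work:
Stage 3: P1 chooses H (4 vs 2)
Stage 2: P2: F->0, A->3 (anticipating H). Choose A
Stage 1: P1: O->2, E->4 (anticipating A, H). Choose E
SPE path: E -> A -> H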